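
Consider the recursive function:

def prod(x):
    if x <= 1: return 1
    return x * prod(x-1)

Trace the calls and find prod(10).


prod(10)
= 10 * prod(9)
= 10 * 9 * prod(8)
= 10 * 9 * 8 * prod(7)
= 10 * 9 * 8 * 7 * prod(6)
= 10 * 9 * 8 * 7 * 6 * prod(5)
= 10 * 9 * 8 * 7 * 6 * 5 * prod(4)
= 10 * 9 * 8 * 7 * 6 * 5 * 4 * prod(3)
= 10 * 9 * 8 * 7 * 6 * 5 * 4 * 3 * prod(2)
= 10 * 9 * 8 * 7 * 6 * 5 * 4 * 3 * 2 * prod(1)
= 10 * 9 * 8 * 7 * 6 * 5 * 4 * 3 * 2 * 1
= 3628800

3628800


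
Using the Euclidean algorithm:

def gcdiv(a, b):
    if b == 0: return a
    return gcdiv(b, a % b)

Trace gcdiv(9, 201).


gcdiv(9, 201) = gcdiv(201, 9)
gcdiv(201, 9) = gcdiv(9, 3)
gcdiv(9, 3) = gcdiv(3, 0)
gcdiv(3, 0) = 3  (base case)

3


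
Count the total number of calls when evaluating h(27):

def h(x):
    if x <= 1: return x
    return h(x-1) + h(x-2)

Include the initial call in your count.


Let C(n) = total calls for h(n)
C(0) = 1, C(1) = 1
C(2) = 1 + C(1) + C(0) = 1 + 1 + 1 = 3
C(3) = 1 + C(2) + C(1) = 1 + 3 + 1 = 5
C(4) = 1 + C(3) + C(2) = 1 + 5 + 3 = 9
C(5) = 1 + C(4) + C(3) = 1 + 9 + 5 = 15
C(6) = 1 + C(5) + C(4) = 1 + 15 + 9 = 25
C(7) = 1 + C(6) + C(5) = 1 + 25 + 15 = 41
C(8) = 1 + C(7) + C(6) = 1 + 41 + 25 = 67
C(9) = 1 + C(8) + C(7) = 1 + 67 + 41 = 109
C(10) = 1 + C(9) + C(8) = 1 + 109 + 67 = 177
C(11) = 1 + C(10) + C(9) = 1 + 177 + 109 = 287
C(12) = 1 + C(11) + C(10) = 1 + 287 + 177 = 465
C(13) = 1 + C(12) + C(11) = 1 + 465 + 287 = 753
C(14) = 1 + C(13) + C(12) = 1 + 753 + 465 = 1219
C(15) = 1 + C(14) + C(13) = 1 + 1219 + 753 = 1973
C(16) = 1 + C(15) + C(14) = 1 + 1973 + 1219 = 3193
C(17) = 1 + C(16) + C(15) = 1 + 3193 + 1973 = 5167
C(18) = 1 + C(17) + C(16) = 1 + 5167 + 3193 = 8361
C(19) = 1 + C(18) + C(17) = 1 + 8361 + 5167 = 13529
C(20) = 1 + C(19) + C(18) = 1 + 13529 + 8361 = 21891
C(21) = 1 + C(20) + C(19) = 1 + 21891 + 13529 = 35421
C(22) = 1 + C(21) + C(20) = 1 + 35421 + 21891 = 57313
C(23) = 1 + C(22) + C(21) = 1 + 57313 + 35421 = 92735
C(24) = 1 + C(23) + C(22) = 1 + 92735 + 57313 = 150049
C(25) = 1 + C(24) + C(23) = 1 + 150049 + 92735 = 242785
C(26) = 1 + C(25) + C(24) = 1 + 242785 + 150049 = 392835
C(27) = 1 + C(26) + C(25) = 1 + 392835 + 242785 = 635621

635621


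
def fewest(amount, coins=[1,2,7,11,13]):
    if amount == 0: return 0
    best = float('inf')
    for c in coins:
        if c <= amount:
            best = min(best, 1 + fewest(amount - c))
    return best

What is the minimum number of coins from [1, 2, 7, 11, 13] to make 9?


Building up with DP:
fewest(0) = 0
fewest(1) = min(1+fewest(0)=1+0=1) = 1
fewest(2) = min(1+fewest(1)=1+1=2, 1+fewest(0)=1+0=1) = 1
fewest(3) = min(1+fewest(2)=1+1=2, 1+fewest(1)=1+1=2) = 2
fewest(4) = min(1+fewest(3)=1+2=3, 1+fewest(2)=1+1=2) = 2
fewest(5) = min(1+fewest(4)=1+2=3, 1+fewest(3)=1+2=3) = 3
fewest(6) = min(1+fewest(5)=1+3=4, 1+fewest(4)=1+2=3) = 3
fewest(7) = min(1+fewest(6)=1+3=4, 1+fewest(5)=1+3=4, 1+fewest(0)=1+0=1) = 1
fewest(8) = min(1+fewest(7)=1+1=2, 1+fewest(6)=1+3=4, 1+fewest(1)=1+1=2) = 2
fewest(9) = min(1+fewest(8)=1+2=3, 1+fewest(7)=1+1=2, 1+fewest(2)=1+1=2) = 2

2


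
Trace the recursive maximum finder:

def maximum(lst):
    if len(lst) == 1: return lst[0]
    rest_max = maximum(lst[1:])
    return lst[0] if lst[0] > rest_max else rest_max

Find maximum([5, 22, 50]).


maximum([5, 22, 50]): compare 5 with maximum([22, 50])
maximum([22, 50]): compare 22 with maximum([50])
maximum([50]) = 50  (base case)
Compare 22 with 50 -> 50
Compare 5 with 50 -> 50

50


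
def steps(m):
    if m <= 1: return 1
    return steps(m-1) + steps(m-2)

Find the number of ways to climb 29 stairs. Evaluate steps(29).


Building up from base cases:
steps(0) = 1
steps(1) = 1
steps(2) = steps(1) + steps(0) = 1 + 1 = 2
steps(3) = steps(2) + steps(1) = 2 + 1 = 3
steps(4) = steps(3) + steps(2) = 3 + 2 = 5
steps(5) = steps(4) + steps(3) = 5 + 3 = 8
steps(6) = steps(5) + steps(4) = 8 + 5 = 13
steps(7) = steps(6) + steps(5) = 13 + 8 = 21
steps(8) = steps(7) + steps(6) = 21 + 13 = 34
steps(9) = steps(8) + steps(7) = 34 + 21 = 55
steps(10) = steps(9) + steps(8) = 55 + 34 = 89
steps(11) = steps(10) + steps(9) = 89 + 55 = 144
steps(12) = steps(11) + steps(10) = 144 + 89 = 233
steps(13) = steps(12) + steps(11) = 233 + 144 = 377
steps(14) = steps(13) + steps(12) = 377 + 233 = 610
steps(15) = steps(14) + steps(13) = 610 + 377 = 987
steps(16) = steps(15) + steps(14) = 987 + 610 = 1597
steps(17) = steps(16) + steps(15) = 1597 + 987 = 2584
steps(18) = steps(17) + steps(16) = 2584 + 1597 = 4181
steps(19) = steps(18) + steps(17) = 4181 + 2584 = 6765
steps(20) = steps(19) + steps(18) = 6765 + 4181 = 10946
steps(21) = steps(20) + steps(19) = 10946 + 6765 = 17711
steps(22) = steps(21) + steps(20) = 17711 + 10946 = 28657
steps(23) = steps(22) + steps(21) = 28657 + 17711 = 46368
steps(24) = steps(23) + steps(22) = 46368 + 28657 = 75025
steps(25) = steps(24) + steps(23) = 75025 + 46368 = 121393
steps(26) = steps(25) + steps(24) = 121393 + 75025 = 196418
steps(27) = steps(26) + steps(25) = 196418 + 121393 = 317811
steps(28) = steps(27) + steps(26) = 317811 + 196418 = 514229
steps(29) = steps(28) + steps(27) = 514229 + 317811 = 832040

832040


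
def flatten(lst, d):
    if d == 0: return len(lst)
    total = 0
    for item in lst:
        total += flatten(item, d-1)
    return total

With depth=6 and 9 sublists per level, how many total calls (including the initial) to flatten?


At depth 0 (root): 1 call
At depth 1: each of 1 parents calls flatten on 9 children = 9 calls
At depth 2: each of 9 parents calls flatten on 9 children = 81 calls
At depth 3: each of 81 parents calls flatten on 9 children = 729 calls
At depth 4: each of 729 parents calls flatten on 9 children = 6561 calls
At depth 5: each of 6561 parents calls flatten on 9 children = 59049 calls
At depth 6: each of 59049 parents calls flatten on 9 children = 531441 calls
Total: 1 + 9 + 81 + 729 + 6561 + 59049 + 531441 = 597871

597871


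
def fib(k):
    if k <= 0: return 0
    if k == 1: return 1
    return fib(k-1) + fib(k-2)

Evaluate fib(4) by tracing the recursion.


Computing fib(4) bottom-up:
fib(0) = 0
fib(1) = 1
fib(2) = fib(1) + fib(0) = 1 + 0 = 1
fib(3) = fib(2) + fib(1) = 1 + 1 = 2
fib(4) = fib(3) + fib(2) = 2 + 1 = 3

3


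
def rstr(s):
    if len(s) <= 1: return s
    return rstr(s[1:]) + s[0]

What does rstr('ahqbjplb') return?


rstr('ahqbjplb') = rstr('hqbjplb') + 'a'
rstr('hqbjplb') = rstr('qbjplb') + 'h'
rstr('qbjplb') = rstr('bjplb') + 'q'
rstr('bjplb') = rstr('jplb') + 'b'
rstr('jplb') = rstr('plb') + 'j'
rstr('plb') = rstr('lb') + 'p'
rstr('lb') = rstr('b') + 'l'
rstr('b') = 'b'  (base case)
Concatenating: 'b' + 'l' + 'p' + 'j' + 'b' + 'q' + 'h' + 'a' = 'blpjbqha'

blpjbqha


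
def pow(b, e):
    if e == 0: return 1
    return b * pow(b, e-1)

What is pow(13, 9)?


pow(13, 9)
= 13 * pow(13, 8)
= 13 * 13 * pow(13, 7)
= 13 * 13 * 13 * pow(13, 6)
= 13 * 13 * 13 * 13 * pow(13, 5)
= 13 * 13 * 13 * 13 * 13 * pow(13, 4)
= 13 * 13 * 13 * 13 * 13 * 13 * pow(13, 3)
= 13 * 13 * 13 * 13 * 13 * 13 * 13 * pow(13, 2)
= 13 * 13 * 13 * 13 * 13 * 13 * 13 * 13 * pow(13, 1)
= 13 * 13 * 13 * 13 * 13 * 13 * 13 * 13 * 13 * pow(13, 0)
= 13 * 13 * 13 * 13 * 13 * 13 * 13 * 13 * 13 * 1
= 10604499373

10604499373


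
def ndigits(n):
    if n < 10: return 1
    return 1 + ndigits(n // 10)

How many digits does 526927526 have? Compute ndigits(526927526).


ndigits(526927526) = 1 + ndigits(52692752)
ndigits(52692752) = 1 + ndigits(5269275)
ndigits(5269275) = 1 + ndigits(526927)
ndigits(526927) = 1 + ndigits(52692)
ndigits(52692) = 1 + ndigits(5269)
ndigits(5269) = 1 + ndigits(526)
ndigits(526) = 1 + ndigits(52)
ndigits(52) = 1 + ndigits(5)
ndigits(5) = 1  (base case: 5 < 10)
Unwinding: 1 + 1 + 1 + 1 + 1 + 1 + 1 + 1 + 1 = 9

9


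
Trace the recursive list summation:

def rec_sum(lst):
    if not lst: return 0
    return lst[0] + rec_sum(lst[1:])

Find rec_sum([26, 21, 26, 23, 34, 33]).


rec_sum([26, 21, 26, 23, 34, 33]) = 26 + rec_sum([21, 26, 23, 34, 33])
rec_sum([21, 26, 23, 34, 33]) = 21 + rec_sum([26, 23, 34, 33])
rec_sum([26, 23, 34, 33]) = 26 + rec_sum([23, 34, 33])
rec_sum([23, 34, 33]) = 23 + rec_sum([34, 33])
rec_sum([34, 33]) = 34 + rec_sum([33])
rec_sum([33]) = 33 + rec_sum([])
rec_sum([]) = 0  (base case)
Total: 26 + 21 + 26 + 23 + 34 + 33 + 0 = 163

163


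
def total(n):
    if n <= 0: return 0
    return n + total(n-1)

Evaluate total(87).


total(87)
= 87 + 86 + 85 + 84 + 83 + 82 + 81 + 80 + 79 + 78 + 77 + 76 + 75 + 74 + 73 + 72 + 71 + 70 + 69 + 68 + 67 + 66 + 65 + 64 + 63 + 62 + 61 + 60 + 59 + 58 + 57 + 56 + 55 + 54 + 53 + 52 + 51 + 50 + 49 + 48 + 47 + 46 + 45 + 44 + 43 + 42 + 41 + 40 + 39 + 38 + 37 + 36 + 35 + 34 + 33 + 32 + 31 + 30 + 29 + 28 + 27 + 26 + 25 + 24 + 23 + 22 + 21 + 20 + 19 + 18 + 17 + 16 + 15 + 14 + 13 + 12 + 11 + 10 + 9 + 8 + 7 + 6 + 5 + 4 + 3 + 2 + 1 + total(0)
= 87 + 86 + 85 + 84 + 83 + 82 + 81 + 80 + 79 + 78 + 77 + 76 + 75 + 74 + 73 + 72 + 71 + 70 + 69 + 68 + 67 + 66 + 65 + 64 + 63 + 62 + 61 + 60 + 59 + 58 + 57 + 56 + 55 + 54 + 53 + 52 + 51 + 50 + 49 + 48 + 47 + 46 + 45 + 44 + 43 + 42 + 41 + 40 + 39 + 38 + 37 + 36 + 35 + 34 + 33 + 32 + 31 + 30 + 29 + 28 + 27 + 26 + 25 + 24 + 23 + 22 + 21 + 20 + 19 + 18 + 17 + 16 + 15 + 14 + 13 + 12 + 11 + 10 + 9 + 8 + 7 + 6 + 5 + 4 + 3 + 2 + 1 + 0
= 3828

3828


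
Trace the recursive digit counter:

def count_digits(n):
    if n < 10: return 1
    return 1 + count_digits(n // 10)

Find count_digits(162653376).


count_digits(162653376) = 1 + count_digits(16265337)
count_digits(16265337) = 1 + count_digits(1626533)
count_digits(1626533) = 1 + count_digits(162653)
count_digits(162653) = 1 + count_digits(16265)
count_digits(16265) = 1 + count_digits(1626)
count_digits(1626) = 1 + count_digits(162)
count_digits(162) = 1 + count_digits(16)
count_digits(16) = 1 + count_digits(1)
count_digits(1) = 1  (base case: 1 < 10)
Unwinding: 1 + 1 + 1 + 1 + 1 + 1 + 1 + 1 + 1 = 9

9


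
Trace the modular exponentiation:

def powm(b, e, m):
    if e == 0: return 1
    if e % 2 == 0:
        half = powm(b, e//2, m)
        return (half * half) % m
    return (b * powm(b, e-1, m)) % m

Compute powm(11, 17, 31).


powm(11, 17, 31): e is odd, compute powm(11, 16, 31)
  powm(11, 16, 31): e is even, compute powm(11, 8, 31)
    powm(11, 8, 31): e is even, compute powm(11, 4, 31)
      powm(11, 4, 31): e is even, compute powm(11, 2, 31)
        powm(11, 2, 31): e is even, compute powm(11, 1, 31)
          powm(11, 1, 31): e is odd, compute powm(11, 0, 31)
          powm(11, 0, 31) = 1
          (11 * 1) % 31 = 11
        half=11, (11*11) % 31 = 28
      half=28, (28*28) % 31 = 9
    half=9, (9*9) % 31 = 19
  half=19, (19*19) % 31 = 20
(11 * 20) % 31 = 3

3


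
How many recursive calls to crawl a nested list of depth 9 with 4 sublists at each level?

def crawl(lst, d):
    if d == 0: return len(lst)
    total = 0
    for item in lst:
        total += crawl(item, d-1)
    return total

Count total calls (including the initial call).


At depth 0 (root): 1 call
At depth 1: each of 1 parents calls crawl on 4 children = 4 calls
At depth 2: each of 4 parents calls crawl on 4 children = 16 calls
At depth 3: each of 16 parents calls crawl on 4 children = 64 calls
At depth 4: each of 64 parents calls crawl on 4 children = 256 calls
At depth 5: each of 256 parents calls crawl on 4 children = 1024 calls
At depth 6: each of 1024 parents calls crawl on 4 children = 4096 calls
At depth 7: each of 4096 parents calls crawl on 4 children = 16384 calls
At depth 8: each of 16384 parents calls crawl on 4 children = 65536 calls
At depth 9: each of 65536 parents calls crawl on 4 children = 262144 calls
Total: 1 + 4 + 16 + 64 + 256 + 1024 + 4096 + 16384 + 65536 + 262144 = 349525

349525


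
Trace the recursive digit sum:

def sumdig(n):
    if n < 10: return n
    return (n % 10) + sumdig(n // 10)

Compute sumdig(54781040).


sumdig(54781040) = 0 + sumdig(5478104)
sumdig(5478104) = 4 + sumdig(547810)
sumdig(547810) = 0 + sumdig(54781)
sumdig(54781) = 1 + sumdig(5478)
sumdig(5478) = 8 + sumdig(547)
sumdig(547) = 7 + sumdig(54)
sumdig(54) = 4 + sumdig(5)
sumdig(5) = 5  (base case)
Total: 0 + 4 + 0 + 1 + 8 + 7 + 4 + 5 = 29

29


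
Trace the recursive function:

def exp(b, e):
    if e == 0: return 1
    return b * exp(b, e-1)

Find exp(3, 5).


exp(3, 5)
= 3 * exp(3, 4)
= 3 * 3 * exp(3, 3)
= 3 * 3 * 3 * exp(3, 2)
= 3 * 3 * 3 * 3 * exp(3, 1)
= 3 * 3 * 3 * 3 * 3 * exp(3, 0)
= 3 * 3 * 3 * 3 * 3 * 1
= 243

243


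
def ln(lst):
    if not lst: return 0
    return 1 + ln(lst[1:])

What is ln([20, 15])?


ln([20, 15]) = 1 + ln([15])
ln([15]) = 1 + ln([])
ln([]) = 0  (base case)
Unwinding: 1 + 1 + 0 = 2

2


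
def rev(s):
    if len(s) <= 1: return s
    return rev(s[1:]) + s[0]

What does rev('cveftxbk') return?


rev('cveftxbk') = rev('veftxbk') + 'c'
rev('veftxbk') = rev('eftxbk') + 'v'
rev('eftxbk') = rev('ftxbk') + 'e'
rev('ftxbk') = rev('txbk') + 'f'
rev('txbk') = rev('xbk') + 't'
rev('xbk') = rev('bk') + 'x'
rev('bk') = rev('k') + 'b'
rev('k') = 'k'  (base case)
Concatenating: 'k' + 'b' + 'x' + 't' + 'f' + 'e' + 'v' + 'c' = 'kbxtfevc'

kbxtfevc


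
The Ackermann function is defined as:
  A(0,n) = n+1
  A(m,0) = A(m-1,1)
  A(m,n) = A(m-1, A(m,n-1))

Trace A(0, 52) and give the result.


A(0, 52) = 53
Result: A(0, 52) = 53

53


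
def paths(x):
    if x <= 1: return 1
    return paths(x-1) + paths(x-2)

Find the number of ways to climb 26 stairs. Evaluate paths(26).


Building up from base cases:
paths(0) = 1
paths(1) = 1
paths(2) = paths(1) + paths(0) = 1 + 1 = 2
paths(3) = paths(2) + paths(1) = 2 + 1 = 3
paths(4) = paths(3) + paths(2) = 3 + 2 = 5
paths(5) = paths(4) + paths(3) = 5 + 3 = 8
paths(6) = paths(5) + paths(4) = 8 + 5 = 13
paths(7) = paths(6) + paths(5) = 13 + 8 = 21
paths(8) = paths(7) + paths(6) = 21 + 13 = 34
paths(9) = paths(8) + paths(7) = 34 + 21 = 55
paths(10) = paths(9) + paths(8) = 55 + 34 = 89
paths(11) = paths(10) + paths(9) = 89 + 55 = 144
paths(12) = paths(11) + paths(10) = 144 + 89 = 233
paths(13) = paths(12) + paths(11) = 233 + 144 = 377
paths(14) = paths(13) + paths(12) = 377 + 233 = 610
paths(15) = paths(14) + paths(13) = 610 + 377 = 987
paths(16) = paths(15) + paths(14) = 987 + 610 = 1597
paths(17) = paths(16) + paths(15) = 1597 + 987 = 2584
paths(18) = paths(17) + paths(16) = 2584 + 1597 = 4181
paths(19) = paths(18) + paths(17) = 4181 + 2584 = 6765
paths(20) = paths(19) + paths(18) = 6765 + 4181 = 10946
paths(21) = paths(20) + paths(19) = 10946 + 6765 = 17711
paths(22) = paths(21) + paths(20) = 17711 + 10946 = 28657
paths(23) = paths(22) + paths(21) = 28657 + 17711 = 46368
paths(24) = paths(23) + paths(22) = 46368 + 28657 = 75025
paths(25) = paths(24) + paths(23) = 75025 + 46368 = 121393
paths(26) = paths(25) + paths(24) = 121393 + 75025 = 196418

196418


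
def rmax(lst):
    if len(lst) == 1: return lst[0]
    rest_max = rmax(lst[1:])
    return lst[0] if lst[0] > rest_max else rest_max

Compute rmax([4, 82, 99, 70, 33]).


rmax([4, 82, 99, 70, 33]): compare 4 with rmax([82, 99, 70, 33])
rmax([82, 99, 70, 33]): compare 82 with rmax([99, 70, 33])
rmax([99, 70, 33]): compare 99 with rmax([70, 33])
rmax([70, 33]): compare 70 with rmax([33])
rmax([33]) = 33  (base case)
Compare 70 with 33 -> 70
Compare 99 with 70 -> 99
Compare 82 with 99 -> 99
Compare 4 with 99 -> 99

99


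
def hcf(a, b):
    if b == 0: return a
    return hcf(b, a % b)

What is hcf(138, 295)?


hcf(138, 295) = hcf(295, 138)
hcf(295, 138) = hcf(138, 19)
hcf(138, 19) = hcf(19, 5)
hcf(19, 5) = hcf(5, 4)
hcf(5, 4) = hcf(4, 1)
hcf(4, 1) = hcf(1, 0)
hcf(1, 0) = 1  (base case)

1


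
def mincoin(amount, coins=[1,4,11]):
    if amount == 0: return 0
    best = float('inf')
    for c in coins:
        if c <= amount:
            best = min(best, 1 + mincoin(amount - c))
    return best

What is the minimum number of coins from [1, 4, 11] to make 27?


Building up with DP:
mincoin(0) = 0
mincoin(1) = min(1+mincoin(0)=1+0=1) = 1
mincoin(2) = min(1+mincoin(1)=1+1=2) = 2
mincoin(3) = min(1+mincoin(2)=1+2=3) = 3
mincoin(4) = min(1+mincoin(3)=1+3=4, 1+mincoin(0)=1+0=1) = 1
mincoin(5) = min(1+mincoin(4)=1+1=2, 1+mincoin(1)=1+1=2) = 2
mincoin(6) = min(1+mincoin(5)=1+2=3, 1+mincoin(2)=1+2=3) = 3
mincoin(7) = min(1+mincoin(6)=1+3=4, 1+mincoin(3)=1+3=4) = 4
mincoin(8) = min(1+mincoin(7)=1+4=5, 1+mincoin(4)=1+1=2) = 2
mincoin(9) = min(1+mincoin(8)=1+2=3, 1+mincoin(5)=1+2=3) = 3
mincoin(10) = min(1+mincoin(9)=1+3=4, 1+mincoin(6)=1+3=4) = 4
mincoin(11) = min(1+mincoin(10)=1+4=5, 1+mincoin(7)=1+4=5, 1+mincoin(0)=1+0=1) = 1
mincoin(12) = min(1+mincoin(11)=1+1=2, 1+mincoin(8)=1+2=3, 1+mincoin(1)=1+1=2) = 2
mincoin(13) = min(1+mincoin(12)=1+2=3, 1+mincoin(9)=1+3=4, 1+mincoin(2)=1+2=3) = 3
mincoin(14) = min(1+mincoin(13)=1+3=4, 1+mincoin(10)=1+4=5, 1+mincoin(3)=1+3=4) = 4
mincoin(15) = min(1+mincoin(14)=1+4=5, 1+mincoin(11)=1+1=2, 1+mincoin(4)=1+1=2) = 2
mincoin(16) = min(1+mincoin(15)=1+2=3, 1+mincoin(12)=1+2=3, 1+mincoin(5)=1+2=3) = 3
mincoin(17) = min(1+mincoin(16)=1+3=4, 1+mincoin(13)=1+3=4, 1+mincoin(6)=1+3=4) = 4
mincoin(18) = min(1+mincoin(17)=1+4=5, 1+mincoin(14)=1+4=5, 1+mincoin(7)=1+4=5) = 5
mincoin(19) = min(1+mincoin(18)=1+5=6, 1+mincoin(15)=1+2=3, 1+mincoin(8)=1+2=3) = 3
mincoin(20) = min(1+mincoin(19)=1+3=4, 1+mincoin(16)=1+3=4, 1+mincoin(9)=1+3=4) = 4
mincoin(21) = min(1+mincoin(20)=1+4=5, 1+mincoin(17)=1+4=5, 1+mincoin(10)=1+4=5) = 5
mincoin(22) = min(1+mincoin(21)=1+5=6, 1+mincoin(18)=1+5=6, 1+mincoin(11)=1+1=2) = 2
mincoin(23) = min(1+mincoin(22)=1+2=3, 1+mincoin(19)=1+3=4, 1+mincoin(12)=1+2=3) = 3
mincoin(24) = min(1+mincoin(23)=1+3=4, 1+mincoin(20)=1+4=5, 1+mincoin(13)=1+3=4) = 4
mincoin(25) = min(1+mincoin(24)=1+4=5, 1+mincoin(21)=1+5=6, 1+mincoin(14)=1+4=5) = 5
mincoin(26) = min(1+mincoin(25)=1+5=6, 1+mincoin(22)=1+2=3, 1+mincoin(15)=1+2=3) = 3
mincoin(27) = min(1+mincoin(26)=1+3=4, 1+mincoin(23)=1+3=4, 1+mincoin(16)=1+3=4) = 4

4


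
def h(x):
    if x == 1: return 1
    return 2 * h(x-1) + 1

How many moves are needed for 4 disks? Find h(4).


h(4) = 2 * h(3) + 1
h(3) = 2 * h(2) + 1
h(2) = 2 * h(1) + 1
h(1) = 1  (base case)
h(2) = 2 * 1 + 1 = 3
h(3) = 2 * 3 + 1 = 7
h(4) = 2 * 7 + 1 = 15

15


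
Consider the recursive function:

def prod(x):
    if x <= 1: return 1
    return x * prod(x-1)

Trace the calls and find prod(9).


prod(9)
= 9 * prod(8)
= 9 * 8 * prod(7)
= 9 * 8 * 7 * prod(6)
= 9 * 8 * 7 * 6 * prod(5)
= 9 * 8 * 7 * 6 * 5 * prod(4)
= 9 * 8 * 7 * 6 * 5 * 4 * prod(3)
= 9 * 8 * 7 * 6 * 5 * 4 * 3 * prod(2)
= 9 * 8 * 7 * 6 * 5 * 4 * 3 * 2 * prod(1)
= 9 * 8 * 7 * 6 * 5 * 4 * 3 * 2 * 1
= 362880

362880


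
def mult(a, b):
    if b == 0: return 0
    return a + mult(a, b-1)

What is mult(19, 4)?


mult(19, 4) = 19 + mult(19, 3)
mult(19, 3) = 19 + mult(19, 2)
mult(19, 2) = 19 + mult(19, 1)
mult(19, 1) = 19 + mult(19, 0)
mult(19, 0) = 0  (base case)
Total: 19 + 19 + 19 + 19 + 0 = 76

76


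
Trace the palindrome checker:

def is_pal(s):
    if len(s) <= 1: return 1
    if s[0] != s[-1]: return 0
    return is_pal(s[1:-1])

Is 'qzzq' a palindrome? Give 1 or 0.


is_pal('qzzq'): s[0]='q' == s[-1]='q' -> check is_pal('zz')
is_pal('zz'): s[0]='z' == s[-1]='z' -> check is_pal('')
is_pal(''): len <= 1 -> return 1  (base case)
Result: 1 (palindrome)

1


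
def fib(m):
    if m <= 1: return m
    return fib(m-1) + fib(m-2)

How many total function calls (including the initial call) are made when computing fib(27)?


Let C(n) = total calls for fib(n)
C(0) = 1, C(1) = 1
C(2) = 1 + C(1) + C(0) = 1 + 1 + 1 = 3
C(3) = 1 + C(2) + C(1) = 1 + 3 + 1 = 5
C(4) = 1 + C(3) + C(2) = 1 + 5 + 3 = 9
C(5) = 1 + C(4) + C(3) = 1 + 9 + 5 = 15
C(6) = 1 + C(5) + C(4) = 1 + 15 + 9 = 25
C(7) = 1 + C(6) + C(5) = 1 + 25 + 15 = 41
C(8) = 1 + C(7) + C(6) = 1 + 41 + 25 = 67
C(9) = 1 + C(8) + C(7) = 1 + 67 + 41 = 109
C(10) = 1 + C(9) + C(8) = 1 + 109 + 67 = 177
C(11) = 1 + C(10) + C(9) = 1 + 177 + 109 = 287
C(12) = 1 + C(11) + C(10) = 1 + 287 + 177 = 465
C(13) = 1 + C(12) + C(11) = 1 + 465 + 287 = 753
C(14) = 1 + C(13) + C(12) = 1 + 753 + 465 = 1219
C(15) = 1 + C(14) + C(13) = 1 + 1219 + 753 = 1973
C(16) = 1 + C(15) + C(14) = 1 + 1973 + 1219 = 3193
C(17) = 1 + C(16) + C(15) = 1 + 3193 + 1973 = 5167
C(18) = 1 + C(17) + C(16) = 1 + 5167 + 3193 = 8361
C(19) = 1 + C(18) + C(17) = 1 + 8361 + 5167 = 13529
C(20) = 1 + C(19) + C(18) = 1 + 13529 + 8361 = 21891
C(21) = 1 + C(20) + C(19) = 1 + 21891 + 13529 = 35421
C(22) = 1 + C(21) + C(20) = 1 + 35421 + 21891 = 57313
C(23) = 1 + C(22) + C(21) = 1 + 57313 + 35421 = 92735
C(24) = 1 + C(23) + C(22) = 1 + 92735 + 57313 = 150049
C(25) = 1 + C(24) + C(23) = 1 + 150049 + 92735 = 242785
C(26) = 1 + C(25) + C(24) = 1 + 242785 + 150049 = 392835
C(27) = 1 + C(26) + C(25) = 1 + 392835 + 242785 = 635621

635621


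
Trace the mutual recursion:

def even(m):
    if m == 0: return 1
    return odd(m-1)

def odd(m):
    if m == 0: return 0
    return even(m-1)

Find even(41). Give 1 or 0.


even(41) = odd(40)
odd(40) = even(39)
even(39) = odd(38)
odd(38) = even(37)
even(37) = odd(36)
odd(36) = even(35)
even(35) = odd(34)
odd(34) = even(33)
even(33) = odd(32)
odd(32) = even(31)
even(31) = odd(30)
odd(30) = even(29)
even(29) = odd(28)
odd(28) = even(27)
even(27) = odd(26)
odd(26) = even(25)
even(25) = odd(24)
odd(24) = even(23)
even(23) = odd(22)
odd(22) = even(21)
even(21) = odd(20)
odd(20) = even(19)
even(19) = odd(18)
odd(18) = even(17)
even(17) = odd(16)
odd(16) = even(15)
even(15) = odd(14)
odd(14) = even(13)
even(13) = odd(12)
odd(12) = even(11)
even(11) = odd(10)
odd(10) = even(9)
even(9) = odd(8)
odd(8) = even(7)
even(7) = odd(6)
odd(6) = even(5)
even(5) = odd(4)
odd(4) = even(3)
even(3) = odd(2)
odd(2) = even(1)
even(1) = odd(0)
odd(0) = 0  (base case)
Result: 0

0


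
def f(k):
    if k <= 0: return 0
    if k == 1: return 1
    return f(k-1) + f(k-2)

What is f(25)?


Computing f(25) bottom-up:
f(0) = 0
f(1) = 1
f(2) = f(1) + f(0) = 1 + 0 = 1
f(3) = f(2) + f(1) = 1 + 1 = 2
f(4) = f(3) + f(2) = 2 + 1 = 3
f(5) = f(4) + f(3) = 3 + 2 = 5
f(6) = f(5) + f(4) = 5 + 3 = 8
f(7) = f(6) + f(5) = 8 + 5 = 13
f(8) = f(7) + f(6) = 13 + 8 = 21
f(9) = f(8) + f(7) = 21 + 13 = 34
f(10) = f(9) + f(8) = 34 + 21 = 55
f(11) = f(10) + f(9) = 55 + 34 = 89
f(12) = f(11) + f(10) = 89 + 55 = 144
f(13) = f(12) + f(11) = 144 + 89 = 233
f(14) = f(13) + f(12) = 233 + 144 = 377
f(15) = f(14) + f(13) = 377 + 233 = 610
f(16) = f(15) + f(14) = 610 + 377 = 987
f(17) = f(16) + f(15) = 987 + 610 = 1597
f(18) = f(17) + f(16) = 1597 + 987 = 2584
f(19) = f(18) + f(17) = 2584 + 1597 = 4181
f(20) = f(19) + f(18) = 4181 + 2584 = 6765
f(21) = f(20) + f(19) = 6765 + 4181 = 10946
f(22) = f(21) + f(20) = 10946 + 6765 = 17711
f(23) = f(22) + f(21) = 17711 + 10946 = 28657
f(24) = f(23) + f(22) = 28657 + 17711 = 46368
f(25) = f(24) + f(23) = 46368 + 28657 = 75025

75025


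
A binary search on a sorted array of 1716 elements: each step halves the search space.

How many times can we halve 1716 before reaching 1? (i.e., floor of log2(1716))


1716 / 2 = 858
858 / 2 = 429
429 / 2 = 214
214 / 2 = 107
107 / 2 = 53
53 / 2 = 26
26 / 2 = 13
13 / 2 = 6
6 / 2 = 3
3 / 2 = 1
Reached 1 after 10 halvings

10


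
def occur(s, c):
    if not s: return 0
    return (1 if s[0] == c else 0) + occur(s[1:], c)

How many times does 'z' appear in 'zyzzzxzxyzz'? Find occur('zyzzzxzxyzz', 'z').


s[0]='z' == 'z' -> 1
s[0]='y' != 'z' -> 0
s[0]='z' == 'z' -> 1
s[0]='z' == 'z' -> 1
s[0]='z' == 'z' -> 1
s[0]='x' != 'z' -> 0
s[0]='z' == 'z' -> 1
s[0]='x' != 'z' -> 0
s[0]='y' != 'z' -> 0
s[0]='z' == 'z' -> 1
s[0]='z' == 'z' -> 1
Sum: 1 + 0 + 1 + 1 + 1 + 0 + 1 + 0 + 0 + 1 + 1 = 7

7


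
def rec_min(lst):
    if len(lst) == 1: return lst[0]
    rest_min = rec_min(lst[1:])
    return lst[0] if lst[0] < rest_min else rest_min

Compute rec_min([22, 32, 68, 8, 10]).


rec_min([22, 32, 68, 8, 10]): compare 22 with rec_min([32, 68, 8, 10])
rec_min([32, 68, 8, 10]): compare 32 with rec_min([68, 8, 10])
rec_min([68, 8, 10]): compare 68 with rec_min([8, 10])
rec_min([8, 10]): compare 8 with rec_min([10])
rec_min([10]) = 10  (base case)
Compare 8 with 10 -> 8
Compare 68 with 8 -> 8
Compare 32 with 8 -> 8
Compare 22 with 8 -> 8

8


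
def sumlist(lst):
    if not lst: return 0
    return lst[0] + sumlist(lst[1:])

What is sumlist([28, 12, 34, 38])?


sumlist([28, 12, 34, 38]) = 28 + sumlist([12, 34, 38])
sumlist([12, 34, 38]) = 12 + sumlist([34, 38])
sumlist([34, 38]) = 34 + sumlist([38])
sumlist([38]) = 38 + sumlist([])
sumlist([]) = 0  (base case)
Total: 28 + 12 + 34 + 38 + 0 = 112

112


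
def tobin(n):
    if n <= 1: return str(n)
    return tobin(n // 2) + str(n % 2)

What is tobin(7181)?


tobin(7181) = tobin(3590) + '1'
tobin(3590) = tobin(1795) + '0'
tobin(1795) = tobin(897) + '1'
tobin(897) = tobin(448) + '1'
tobin(448) = tobin(224) + '0'
tobin(224) = tobin(112) + '0'
tobin(112) = tobin(56) + '0'
tobin(56) = tobin(28) + '0'
tobin(28) = tobin(14) + '0'
tobin(14) = tobin(7) + '0'
tobin(7) = tobin(3) + '1'
tobin(3) = tobin(1) + '1'
tobin(1) = '1'  (base case)
Concatenating: '1' + '1' + '1' + '0' + '0' + '0' + '0' + '0' + '0' + '1' + '1' + '0' + '1' = '1110000001101'

1110000001101


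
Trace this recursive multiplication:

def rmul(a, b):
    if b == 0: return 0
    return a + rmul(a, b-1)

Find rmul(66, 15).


rmul(66, 15) = 66 + rmul(66, 14)
rmul(66, 14) = 66 + rmul(66, 13)
rmul(66, 13) = 66 + rmul(66, 12)
rmul(66, 12) = 66 + rmul(66, 11)
rmul(66, 11) = 66 + rmul(66, 10)
rmul(66, 10) = 66 + rmul(66, 9)
rmul(66, 9) = 66 + rmul(66, 8)
rmul(66, 8) = 66 + rmul(66, 7)
rmul(66, 7) = 66 + rmul(66, 6)
rmul(66, 6) = 66 + rmul(66, 5)
rmul(66, 5) = 66 + rmul(66, 4)
rmul(66, 4) = 66 + rmul(66, 3)
rmul(66, 3) = 66 + rmul(66, 2)
rmul(66, 2) = 66 + rmul(66, 1)
rmul(66, 1) = 66 + rmul(66, 0)
rmul(66, 0) = 0  (base case)
Total: 66 + 66 + 66 + 66 + 66 + 66 + 66 + 66 + 66 + 66 + 66 + 66 + 66 + 66 + 66 + 0 = 990

990


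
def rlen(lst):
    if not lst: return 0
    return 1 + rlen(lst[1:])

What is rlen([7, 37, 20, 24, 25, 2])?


rlen([7, 37, 20, 24, 25, 2]) = 1 + rlen([37, 20, 24, 25, 2])
rlen([37, 20, 24, 25, 2]) = 1 + rlen([20, 24, 25, 2])
rlen([20, 24, 25, 2]) = 1 + rlen([24, 25, 2])
rlen([24, 25, 2]) = 1 + rlen([25, 2])
rlen([25, 2]) = 1 + rlen([2])
rlen([2]) = 1 + rlen([])
rlen([]) = 0  (base case)
Unwinding: 1 + 1 + 1 + 1 + 1 + 1 + 0 = 6

6


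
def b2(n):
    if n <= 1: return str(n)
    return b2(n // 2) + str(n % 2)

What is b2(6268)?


b2(6268) = b2(3134) + '0'
b2(3134) = b2(1567) + '0'
b2(1567) = b2(783) + '1'
b2(783) = b2(391) + '1'
b2(391) = b2(195) + '1'
b2(195) = b2(97) + '1'
b2(97) = b2(48) + '1'
b2(48) = b2(24) + '0'
b2(24) = b2(12) + '0'
b2(12) = b2(6) + '0'
b2(6) = b2(3) + '0'
b2(3) = b2(1) + '1'
b2(1) = '1'  (base case)
Concatenating: '1' + '1' + '0' + '0' + '0' + '0' + '1' + '1' + '1' + '1' + '1' + '0' + '0' = '1100001111100'

1100001111100


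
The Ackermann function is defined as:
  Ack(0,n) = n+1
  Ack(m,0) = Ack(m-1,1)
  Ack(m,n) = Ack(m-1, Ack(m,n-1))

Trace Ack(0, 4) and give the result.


Ack(0, 4) = 5
Result: Ack(0, 4) = 5

5


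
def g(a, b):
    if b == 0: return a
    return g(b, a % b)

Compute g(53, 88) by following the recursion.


g(53, 88) = g(88, 53)
g(88, 53) = g(53, 35)
g(53, 35) = g(35, 18)
g(35, 18) = g(18, 17)
g(18, 17) = g(17, 1)
g(17, 1) = g(1, 0)
g(1, 0) = 1  (base case)

1


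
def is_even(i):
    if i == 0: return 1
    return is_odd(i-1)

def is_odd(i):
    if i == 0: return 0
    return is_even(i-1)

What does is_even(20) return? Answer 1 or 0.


is_even(20) = is_odd(19)
is_odd(19) = is_even(18)
is_even(18) = is_odd(17)
is_odd(17) = is_even(16)
is_even(16) = is_odd(15)
is_odd(15) = is_even(14)
is_even(14) = is_odd(13)
is_odd(13) = is_even(12)
is_even(12) = is_odd(11)
is_odd(11) = is_even(10)
is_even(10) = is_odd(9)
is_odd(9) = is_even(8)
is_even(8) = is_odd(7)
is_odd(7) = is_even(6)
is_even(6) = is_odd(5)
is_odd(5) = is_even(4)
is_even(4) = is_odd(3)
is_odd(3) = is_even(2)
is_even(2) = is_odd(1)
is_odd(1) = is_even(0)
is_even(0) = 1  (base case)
Result: 1

1


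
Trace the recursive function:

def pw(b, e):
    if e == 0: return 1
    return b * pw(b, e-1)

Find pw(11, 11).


pw(11, 11)
= 11 * pw(11, 10)
= 11 * 11 * pw(11, 9)
= 11 * 11 * 11 * pw(11, 8)
= 11 * 11 * 11 * 11 * pw(11, 7)
= 11 * 11 * 11 * 11 * 11 * pw(11, 6)
= 11 * 11 * 11 * 11 * 11 * 11 * pw(11, 5)
= 11 * 11 * 11 * 11 * 11 * 11 * 11 * pw(11, 4)
= 11 * 11 * 11 * 11 * 11 * 11 * 11 * 11 * pw(11, 3)
= 11 * 11 * 11 * 11 * 11 * 11 * 11 * 11 * 11 * pw(11, 2)
= 11 * 11 * 11 * 11 * 11 * 11 * 11 * 11 * 11 * 11 * pw(11, 1)
= 11 * 11 * 11 * 11 * 11 * 11 * 11 * 11 * 11 * 11 * 11 * pw(11, 0)
= 11 * 11 * 11 * 11 * 11 * 11 * 11 * 11 * 11 * 11 * 11 * 1
= 285311670611

285311670611


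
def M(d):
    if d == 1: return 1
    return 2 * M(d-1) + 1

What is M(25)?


M(25) = 2 * M(24) + 1
M(24) = 2 * M(23) + 1
M(23) = 2 * M(22) + 1
M(22) = 2 * M(21) + 1
M(21) = 2 * M(20) + 1
M(20) = 2 * M(19) + 1
M(19) = 2 * M(18) + 1
M(18) = 2 * M(17) + 1
M(17) = 2 * M(16) + 1
M(16) = 2 * M(15) + 1
M(15) = 2 * M(14) + 1
M(14) = 2 * M(13) + 1
M(13) = 2 * M(12) + 1
M(12) = 2 * M(11) + 1
M(11) = 2 * M(10) + 1
M(10) = 2 * M(9) + 1
M(9) = 2 * M(8) + 1
M(8) = 2 * M(7) + 1
M(7) = 2 * M(6) + 1
M(6) = 2 * M(5) + 1
M(5) = 2 * M(4) + 1
M(4) = 2 * M(3) + 1
M(3) = 2 * M(2) + 1
M(2) = 2 * M(1) + 1
M(1) = 1  (base case)
M(2) = 2 * 1 + 1 = 3
M(3) = 2 * 3 + 1 = 7
M(4) = 2 * 7 + 1 = 15
M(5) = 2 * 15 + 1 = 31
M(6) = 2 * 31 + 1 = 63
M(7) = 2 * 63 + 1 = 127
M(8) = 2 * 127 + 1 = 255
M(9) = 2 * 255 + 1 = 511
M(10) = 2 * 511 + 1 = 1023
M(11) = 2 * 1023 + 1 = 2047
M(12) = 2 * 2047 + 1 = 4095
M(13) = 2 * 4095 + 1 = 8191
M(14) = 2 * 8191 + 1 = 16383
M(15) = 2 * 16383 + 1 = 32767
M(16) = 2 * 32767 + 1 = 65535
M(17) = 2 * 65535 + 1 = 131071
M(18) = 2 * 131071 + 1 = 262143
M(19) = 2 * 262143 + 1 = 524287
M(20) = 2 * 524287 + 1 = 1048575
M(21) = 2 * 1048575 + 1 = 2097151
M(22) = 2 * 2097151 + 1 = 4194303
M(23) = 2 * 4194303 + 1 = 8388607
M(24) = 2 * 8388607 + 1 = 16777215
M(25) = 2 * 16777215 + 1 = 33554431

33554431


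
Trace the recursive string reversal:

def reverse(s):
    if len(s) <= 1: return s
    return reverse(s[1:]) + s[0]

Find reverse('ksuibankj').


reverse('ksuibankj') = reverse('suibankj') + 'k'
reverse('suibankj') = reverse('uibankj') + 's'
reverse('uibankj') = reverse('ibankj') + 'u'
reverse('ibankj') = reverse('bankj') + 'i'
reverse('bankj') = reverse('ankj') + 'b'
reverse('ankj') = reverse('nkj') + 'a'
reverse('nkj') = reverse('kj') + 'n'
reverse('kj') = reverse('j') + 'k'
reverse('j') = 'j'  (base case)
Concatenating: 'j' + 'k' + 'n' + 'a' + 'b' + 'i' + 'u' + 's' + 'k' = 'jknabiusk'

jknabiusk


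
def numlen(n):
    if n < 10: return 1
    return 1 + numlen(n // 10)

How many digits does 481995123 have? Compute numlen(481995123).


numlen(481995123) = 1 + numlen(48199512)
numlen(48199512) = 1 + numlen(4819951)
numlen(4819951) = 1 + numlen(481995)
numlen(481995) = 1 + numlen(48199)
numlen(48199) = 1 + numlen(4819)
numlen(4819) = 1 + numlen(481)
numlen(481) = 1 + numlen(48)
numlen(48) = 1 + numlen(4)
numlen(4) = 1  (base case: 4 < 10)
Unwinding: 1 + 1 + 1 + 1 + 1 + 1 + 1 + 1 + 1 = 9

9


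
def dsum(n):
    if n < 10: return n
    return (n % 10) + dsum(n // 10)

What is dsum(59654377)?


dsum(59654377) = 7 + dsum(5965437)
dsum(5965437) = 7 + dsum(596543)
dsum(596543) = 3 + dsum(59654)
dsum(59654) = 4 + dsum(5965)
dsum(5965) = 5 + dsum(596)
dsum(596) = 6 + dsum(59)
dsum(59) = 9 + dsum(5)
dsum(5) = 5  (base case)
Total: 7 + 7 + 3 + 4 + 5 + 6 + 9 + 5 = 46

46


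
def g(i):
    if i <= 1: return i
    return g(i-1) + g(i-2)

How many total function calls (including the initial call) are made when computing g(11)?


Let C(n) = total calls for g(n)
C(0) = 1, C(1) = 1
C(2) = 1 + C(1) + C(0) = 1 + 1 + 1 = 3
C(3) = 1 + C(2) + C(1) = 1 + 3 + 1 = 5
C(4) = 1 + C(3) + C(2) = 1 + 5 + 3 = 9
C(5) = 1 + C(4) + C(3) = 1 + 9 + 5 = 15
C(6) = 1 + C(5) + C(4) = 1 + 15 + 9 = 25
C(7) = 1 + C(6) + C(5) = 1 + 25 + 15 = 41
C(8) = 1 + C(7) + C(6) = 1 + 41 + 25 = 67
C(9) = 1 + C(8) + C(7) = 1 + 67 + 41 = 109
C(10) = 1 + C(9) + C(8) = 1 + 109 + 67 = 177
C(11) = 1 + C(10) + C(9) = 1 + 177 + 109 = 287

287


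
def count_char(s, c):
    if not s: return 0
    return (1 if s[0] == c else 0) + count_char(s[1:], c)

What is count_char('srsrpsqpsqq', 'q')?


s[0]='s' != 'q' -> 0
s[0]='r' != 'q' -> 0
s[0]='s' != 'q' -> 0
s[0]='r' != 'q' -> 0
s[0]='p' != 'q' -> 0
s[0]='s' != 'q' -> 0
s[0]='q' == 'q' -> 1
s[0]='p' != 'q' -> 0
s[0]='s' != 'q' -> 0
s[0]='q' == 'q' -> 1
s[0]='q' == 'q' -> 1
Sum: 0 + 0 + 0 + 0 + 0 + 0 + 1 + 0 + 0 + 1 + 1 = 3

3


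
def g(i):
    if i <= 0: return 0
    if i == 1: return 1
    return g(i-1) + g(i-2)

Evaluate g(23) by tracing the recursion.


Computing g(23) bottom-up:
g(0) = 0
g(1) = 1
g(2) = g(1) + g(0) = 1 + 0 = 1
g(3) = g(2) + g(1) = 1 + 1 = 2
g(4) = g(3) + g(2) = 2 + 1 = 3
g(5) = g(4) + g(3) = 3 + 2 = 5
g(6) = g(5) + g(4) = 5 + 3 = 8
g(7) = g(6) + g(5) = 8 + 5 = 13
g(8) = g(7) + g(6) = 13 + 8 = 21
g(9) = g(8) + g(7) = 21 + 13 = 34
g(10) = g(9) + g(8) = 34 + 21 = 55
g(11) = g(10) + g(9) = 55 + 34 = 89
g(12) = g(11) + g(10) = 89 + 55 = 144
g(13) = g(12) + g(11) = 144 + 89 = 233
g(14) = g(13) + g(12) = 233 + 144 = 377
g(15) = g(14) + g(13) = 377 + 233 = 610
g(16) = g(15) + g(14) = 610 + 377 = 987
g(17) = g(16) + g(15) = 987 + 610 = 1597
g(18) = g(17) + g(16) = 1597 + 987 = 2584
g(19) = g(18) + g(17) = 2584 + 1597 = 4181
g(20) = g(19) + g(18) = 4181 + 2584 = 6765
g(21) = g(20) + g(19) = 6765 + 4181 = 10946
g(22) = g(21) + g(20) = 10946 + 6765 = 17711
g(23) = g(22) + g(21) = 17711 + 10946 = 28657

28657


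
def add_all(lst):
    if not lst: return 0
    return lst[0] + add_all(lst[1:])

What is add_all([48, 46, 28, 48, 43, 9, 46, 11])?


add_all([48, 46, 28, 48, 43, 9, 46, 11]) = 48 + add_all([46, 28, 48, 43, 9, 46, 11])
add_all([46, 28, 48, 43, 9, 46, 11]) = 46 + add_all([28, 48, 43, 9, 46, 11])
add_all([28, 48, 43, 9, 46, 11]) = 28 + add_all([48, 43, 9, 46, 11])
add_all([48, 43, 9, 46, 11]) = 48 + add_all([43, 9, 46, 11])
add_all([43, 9, 46, 11]) = 43 + add_all([9, 46, 11])
add_all([9, 46, 11]) = 9 + add_all([46, 11])
add_all([46, 11]) = 46 + add_all([11])
add_all([11]) = 11 + add_all([])
add_all([]) = 0  (base case)
Total: 48 + 46 + 28 + 48 + 43 + 9 + 46 + 11 + 0 = 279

279


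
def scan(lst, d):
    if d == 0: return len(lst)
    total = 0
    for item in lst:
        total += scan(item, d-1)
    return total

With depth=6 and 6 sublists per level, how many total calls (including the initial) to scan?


At depth 0 (root): 1 call
At depth 1: each of 1 parents calls scan on 6 children = 6 calls
At depth 2: each of 6 parents calls scan on 6 children = 36 calls
At depth 3: each of 36 parents calls scan on 6 children = 216 calls
At depth 4: each of 216 parents calls scan on 6 children = 1296 calls
At depth 5: each of 1296 parents calls scan on 6 children = 7776 calls
At depth 6: each of 7776 parents calls scan on 6 children = 46656 calls
Total: 1 + 6 + 36 + 216 + 1296 + 7776 + 46656 = 55987

55987


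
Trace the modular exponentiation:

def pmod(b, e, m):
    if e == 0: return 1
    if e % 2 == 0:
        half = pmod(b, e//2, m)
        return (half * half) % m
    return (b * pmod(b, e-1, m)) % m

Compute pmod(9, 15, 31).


pmod(9, 15, 31): e is odd, compute pmod(9, 14, 31)
  pmod(9, 14, 31): e is even, compute pmod(9, 7, 31)
    pmod(9, 7, 31): e is odd, compute pmod(9, 6, 31)
      pmod(9, 6, 31): e is even, compute pmod(9, 3, 31)
        pmod(9, 3, 31): e is odd, compute pmod(9, 2, 31)
          pmod(9, 2, 31): e is even, compute pmod(9, 1, 31)
          pmod(9, 1, 31): e is odd, compute pmod(9, 0, 31)
          pmod(9, 0, 31) = 1
          (9 * 1) % 31 = 9
          half=9, (9*9) % 31 = 19
        (9 * 19) % 31 = 16
      half=16, (16*16) % 31 = 8
    (9 * 8) % 31 = 10
  half=10, (10*10) % 31 = 7
(9 * 7) % 31 = 1

1


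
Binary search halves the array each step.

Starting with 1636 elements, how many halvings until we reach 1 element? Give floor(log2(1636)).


1636 / 2 = 818
818 / 2 = 409
409 / 2 = 204
204 / 2 = 102
102 / 2 = 51
51 / 2 = 25
25 / 2 = 12
12 / 2 = 6
6 / 2 = 3
3 / 2 = 1
Reached 1 after 10 halvings

10


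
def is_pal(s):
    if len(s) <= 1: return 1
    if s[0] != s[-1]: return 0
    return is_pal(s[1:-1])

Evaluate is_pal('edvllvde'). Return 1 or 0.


is_pal('edvllvde'): s[0]='e' == s[-1]='e' -> check is_pal('dvllvd')
is_pal('dvllvd'): s[0]='d' == s[-1]='d' -> check is_pal('vllv')
is_pal('vllv'): s[0]='v' == s[-1]='v' -> check is_pal('ll')
is_pal('ll'): s[0]='l' == s[-1]='l' -> check is_pal('')
is_pal(''): len <= 1 -> return 1  (base case)
Result: 1 (palindrome)

1


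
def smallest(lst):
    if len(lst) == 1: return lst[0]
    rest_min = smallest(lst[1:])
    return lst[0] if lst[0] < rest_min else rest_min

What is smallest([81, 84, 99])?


smallest([81, 84, 99]): compare 81 with smallest([84, 99])
smallest([84, 99]): compare 84 with smallest([99])
smallest([99]) = 99  (base case)
Compare 84 with 99 -> 84
Compare 81 with 84 -> 81

81


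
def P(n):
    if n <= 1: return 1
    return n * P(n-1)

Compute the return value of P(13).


P(13)
= 13 * P(12)
= 13 * 12 * P(11)
= 13 * 12 * 11 * P(10)
= 13 * 12 * 11 * 10 * P(9)
= 13 * 12 * 11 * 10 * 9 * P(8)
= 13 * 12 * 11 * 10 * 9 * 8 * P(7)
= 13 * 12 * 11 * 10 * 9 * 8 * 7 * P(6)
= 13 * 12 * 11 * 10 * 9 * 8 * 7 * 6 * P(5)
= 13 * 12 * 11 * 10 * 9 * 8 * 7 * 6 * 5 * P(4)
= 13 * 12 * 11 * 10 * 9 * 8 * 7 * 6 * 5 * 4 * P(3)
= 13 * 12 * 11 * 10 * 9 * 8 * 7 * 6 * 5 * 4 * 3 * P(2)
= 13 * 12 * 11 * 10 * 9 * 8 * 7 * 6 * 5 * 4 * 3 * 2 * P(1)
= 13 * 12 * 11 * 10 * 9 * 8 * 7 * 6 * 5 * 4 * 3 * 2 * 1
= 6227020800

6227020800


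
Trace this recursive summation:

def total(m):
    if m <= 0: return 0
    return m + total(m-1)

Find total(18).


total(18)
= 18 + 17 + 16 + 15 + 14 + 13 + 12 + 11 + 10 + 9 + 8 + 7 + 6 + 5 + 4 + 3 + 2 + 1 + total(0)
= 18 + 17 + 16 + 15 + 14 + 13 + 12 + 11 + 10 + 9 + 8 + 7 + 6 + 5 + 4 + 3 + 2 + 1 + 0
= 171

171


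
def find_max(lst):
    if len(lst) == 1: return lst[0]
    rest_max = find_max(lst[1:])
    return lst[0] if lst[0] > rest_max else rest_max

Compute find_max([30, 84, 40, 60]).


find_max([30, 84, 40, 60]): compare 30 with find_max([84, 40, 60])
find_max([84, 40, 60]): compare 84 with find_max([40, 60])
find_max([40, 60]): compare 40 with find_max([60])
find_max([60]) = 60  (base case)
Compare 40 with 60 -> 60
Compare 84 with 60 -> 84
Compare 30 with 84 -> 84

84


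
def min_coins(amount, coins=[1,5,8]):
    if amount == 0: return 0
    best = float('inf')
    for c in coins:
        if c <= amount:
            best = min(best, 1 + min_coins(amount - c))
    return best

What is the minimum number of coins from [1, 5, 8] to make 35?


Building up with DP:
min_coins(0) = 0
min_coins(1) = min(1+min_coins(0)=1+0=1) = 1
min_coins(2) = min(1+min_coins(1)=1+1=2) = 2
min_coins(3) = min(1+min_coins(2)=1+2=3) = 3
min_coins(4) = min(1+min_coins(3)=1+3=4) = 4
min_coins(5) = min(1+min_coins(4)=1+4=5, 1+min_coins(0)=1+0=1) = 1
min_coins(6) = min(1+min_coins(5)=1+1=2, 1+min_coins(1)=1+1=2) = 2
min_coins(7) = min(1+min_coins(6)=1+2=3, 1+min_coins(2)=1+2=3) = 3
min_coins(8) = min(1+min_coins(7)=1+3=4, 1+min_coins(3)=1+3=4, 1+min_coins(0)=1+0=1) = 1
min_coins(9) = min(1+min_coins(8)=1+1=2, 1+min_coins(4)=1+4=5, 1+min_coins(1)=1+1=2) = 2
min_coins(10) = min(1+min_coins(9)=1+2=3, 1+min_coins(5)=1+1=2, 1+min_coins(2)=1+2=3) = 2
min_coins(11) = min(1+min_coins(10)=1+2=3, 1+min_coins(6)=1+2=3, 1+min_coins(3)=1+3=4) = 3
min_coins(12) = min(1+min_coins(11)=1+3=4, 1+min_coins(7)=1+3=4, 1+min_coins(4)=1+4=5) = 4
min_coins(13) = min(1+min_coins(12)=1+4=5, 1+min_coins(8)=1+1=2, 1+min_coins(5)=1+1=2) = 2
min_coins(14) = min(1+min_coins(13)=1+2=3, 1+min_coins(9)=1+2=3, 1+min_coins(6)=1+2=3) = 3
min_coins(15) = min(1+min_coins(14)=1+3=4, 1+min_coins(10)=1+2=3, 1+min_coins(7)=1+3=4) = 3
min_coins(16) = min(1+min_coins(15)=1+3=4, 1+min_coins(11)=1+3=4, 1+min_coins(8)=1+1=2) = 2
min_coins(17) = min(1+min_coins(16)=1+2=3, 1+min_coins(12)=1+4=5, 1+min_coins(9)=1+2=3) = 3
min_coins(18) = min(1+min_coins(17)=1+3=4, 1+min_coins(13)=1+2=3, 1+min_coins(10)=1+2=3) = 3
min_coins(19) = min(1+min_coins(18)=1+3=4, 1+min_coins(14)=1+3=4, 1+min_coins(11)=1+3=4) = 4
min_coins(20) = min(1+min_coins(19)=1+4=5, 1+min_coins(15)=1+3=4, 1+min_coins(12)=1+4=5) = 4
min_coins(21) = min(1+min_coins(20)=1+4=5, 1+min_coins(16)=1+2=3, 1+min_coins(13)=1+2=3) = 3
min_coins(22) = min(1+min_coins(21)=1+3=4, 1+min_coins(17)=1+3=4, 1+min_coins(14)=1+3=4) = 4
min_coins(23) = min(1+min_coins(22)=1+4=5, 1+min_coins(18)=1+3=4, 1+min_coins(15)=1+3=4) = 4
min_coins(24) = min(1+min_coins(23)=1+4=5, 1+min_coins(19)=1+4=5, 1+min_coins(16)=1+2=3) = 3
min_coins(25) = min(1+min_coins(24)=1+3=4, 1+min_coins(20)=1+4=5, 1+min_coins(17)=1+3=4) = 4
min_coins(26) = min(1+min_coins(25)=1+4=5, 1+min_coins(21)=1+3=4, 1+min_coins(18)=1+3=4) = 4
min_coins(27) = min(1+min_coins(26)=1+4=5, 1+min_coins(22)=1+4=5, 1+min_coins(19)=1+4=5) = 5
min_coins(28) = min(1+min_coins(27)=1+5=6, 1+min_coins(23)=1+4=5, 1+min_coins(20)=1+4=5) = 5
min_coins(29) = min(1+min_coins(28)=1+5=6, 1+min_coins(24)=1+3=4, 1+min_coins(21)=1+3=4) = 4
min_coins(30) = min(1+min_coins(29)=1+4=5, 1+min_coins(25)=1+4=5, 1+min_coins(22)=1+4=5) = 5
min_coins(31) = min(1+min_coins(30)=1+5=6, 1+min_coins(26)=1+4=5, 1+min_coins(23)=1+4=5) = 5
min_coins(32) = min(1+min_coins(31)=1+5=6, 1+min_coins(27)=1+5=6, 1+min_coins(24)=1+3=4) = 4
min_coins(33) = min(1+min_coins(32)=1+4=5, 1+min_coins(28)=1+5=6, 1+min_coins(25)=1+4=5) = 5
min_coins(34) = min(1+min_coins(33)=1+5=6, 1+min_coins(29)=1+4=5, 1+min_coins(26)=1+4=5) = 5
min_coins(35) = min(1+min_coins(34)=1+5=6, 1+min_coins(30)=1+5=6, 1+min_coins(27)=1+5=6) = 6

6
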